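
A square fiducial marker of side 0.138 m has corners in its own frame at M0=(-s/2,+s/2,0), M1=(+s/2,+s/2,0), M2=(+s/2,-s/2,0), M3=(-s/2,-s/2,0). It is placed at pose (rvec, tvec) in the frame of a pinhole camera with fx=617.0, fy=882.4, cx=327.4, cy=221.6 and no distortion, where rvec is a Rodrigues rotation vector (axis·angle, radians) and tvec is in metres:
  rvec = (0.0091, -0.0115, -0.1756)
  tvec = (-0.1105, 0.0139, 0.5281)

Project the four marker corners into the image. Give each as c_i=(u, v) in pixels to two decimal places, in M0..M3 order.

Intrinsics K: fx=617.0, fy=882.4, cx=327.4, cy=221.6
Marker side s = 0.138 m; corners in marker frame (Z=0):
  M0 = (-0.0690, +0.0690, 0)
  M1 = (+0.0690, +0.0690, 0)
  M2 = (+0.0690, -0.0690, 0)
  M3 = (-0.0690, -0.0690, 0)
rvec = (0.0091, -0.0115, -0.1756), |rvec| = θ = 0.17621 rad = 10.096°
Rodrigues: sinθ=0.17530, 1−cosθ=0.01549; R = I + sinθ·[k]× + (1−cosθ)·[k]×²:
    [+0.98456 +0.17464 -0.01224]
    [-0.17474 +0.98458 -0.00805]
    [+0.01064 +0.01006 +0.99989]
t = (-0.1105, 0.0139, 0.5281) m
M0: Pc = R·M0+t = (-0.16638, +0.09389, +0.52806); u = 617.0·(-0.16638)/0.52806 + 327.4 = 132.9920, v = 882.4·(+0.09389)/0.52806 + 221.6 = 378.4982
M1: Pc = R·M1+t = (-0.03052, +0.06978, +0.52953); u = 617.0·(-0.03052)/0.52953 + 327.4 = 291.8438, v = 882.4·(+0.06978)/0.52953 + 221.6 = 337.8784
M2: Pc = R·M2+t = (-0.05462, -0.06609, +0.52814); u = 617.0·(-0.05462)/0.52814 + 327.4 = 263.5951, v = 882.4·(-0.06609)/0.52814 + 221.6 = 111.1731
M3: Pc = R·M3+t = (-0.19048, -0.04198, +0.52667); u = 617.0·(-0.19048)/0.52667 + 327.4 = 104.2457, v = 882.4·(-0.04198)/0.52667 + 221.6 = 151.2677

c0=(132.99, 378.50) c1=(291.84, 337.88) c2=(263.60, 111.17) c3=(104.25, 151.27)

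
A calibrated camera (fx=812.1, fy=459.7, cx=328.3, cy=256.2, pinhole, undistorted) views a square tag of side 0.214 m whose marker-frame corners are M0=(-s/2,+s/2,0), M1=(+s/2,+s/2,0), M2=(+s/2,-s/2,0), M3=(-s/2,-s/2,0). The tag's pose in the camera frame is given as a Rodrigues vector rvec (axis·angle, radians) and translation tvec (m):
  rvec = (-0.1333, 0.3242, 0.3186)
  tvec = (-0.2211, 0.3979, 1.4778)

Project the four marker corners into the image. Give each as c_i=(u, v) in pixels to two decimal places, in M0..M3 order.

c0=(138.19, 399.16) c1=(237.65, 425.86) c2=(277.99, 360.07) c3=(177.73, 336.74)

Intrinsics K: fx=812.1, fy=459.7, cx=328.3, cy=256.2
Marker side s = 0.214 m; corners in marker frame (Z=0):
  M0 = (-0.1070, +0.1070, 0)
  M1 = (+0.1070, +0.1070, 0)
  M2 = (+0.1070, -0.1070, 0)
  M3 = (-0.1070, -0.1070, 0)
rvec = (-0.1333, 0.3242, 0.3186), |rvec| = θ = 0.47369 rad = 27.140°
Rodrigues: sinθ=0.45617, 1−cosθ=0.11011; R = I + sinθ·[k]× + (1−cosθ)·[k]×²:
    [+0.89861 -0.32803 +0.29137]
    [+0.28561 +0.94147 +0.17906]
    [-0.33305 -0.07768 +0.93970]
t = (-0.2211, 0.3979, 1.4778) m
M0: Pc = R·M0+t = (-0.35235, +0.46808, +1.50512); u = 812.1·(-0.35235)/1.50512 + 328.3 = 138.1871, v = 459.7·(+0.46808)/1.50512 + 256.2 = 399.1615
M1: Pc = R·M1+t = (-0.16005, +0.52920, +1.43385); u = 812.1·(-0.16005)/1.43385 + 328.3 = 237.6529, v = 459.7·(+0.52920)/1.43385 + 256.2 = 425.8635
M2: Pc = R·M2+t = (-0.08985, +0.32772, +1.45048); u = 812.1·(-0.08985)/1.45048 + 328.3 = 277.9944, v = 459.7·(+0.32772)/1.45048 + 256.2 = 360.0655
M3: Pc = R·M3+t = (-0.28215, +0.26660, +1.52175); u = 812.1·(-0.28215)/1.52175 + 328.3 = 177.7257, v = 459.7·(+0.26660)/1.52175 + 256.2 = 336.7370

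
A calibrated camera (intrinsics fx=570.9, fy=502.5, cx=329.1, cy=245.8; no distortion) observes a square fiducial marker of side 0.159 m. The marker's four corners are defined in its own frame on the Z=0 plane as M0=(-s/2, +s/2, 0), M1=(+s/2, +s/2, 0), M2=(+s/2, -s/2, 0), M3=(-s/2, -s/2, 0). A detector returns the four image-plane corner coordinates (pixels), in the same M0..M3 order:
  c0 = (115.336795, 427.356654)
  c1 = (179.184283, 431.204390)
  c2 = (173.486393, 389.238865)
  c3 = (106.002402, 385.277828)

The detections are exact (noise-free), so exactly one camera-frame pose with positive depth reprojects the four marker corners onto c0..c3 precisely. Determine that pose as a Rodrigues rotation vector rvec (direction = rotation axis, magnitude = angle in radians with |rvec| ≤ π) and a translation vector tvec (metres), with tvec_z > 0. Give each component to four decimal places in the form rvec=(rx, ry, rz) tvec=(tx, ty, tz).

rvec=(0.4999, 0.0359, 0.0535) tvec=(-0.4456, 0.4449, 1.3710)

Intrinsics K: fx=570.9, fy=502.5, cx=329.1, cy=245.8
Marker side s = 0.159 m; corners in marker frame (Z=0):
  M0 = (-0.0795, +0.0795, 0)
  M1 = (+0.0795, +0.0795, 0)
  M2 = (+0.0795, -0.0795, 0)
  M3 = (-0.0795, -0.0795, 0)
Detected image corners:
  c0 = (115.336795, 427.356654) px
  c1 = (179.184283, 431.204390) px
  c2 = (173.486393, 389.238865) px
  c3 = (106.002402, 385.277828) px
Planar DLT: solve 8×8 A·h = b for H (H[2,2]=1):
  H  [+410.43958 +97.52249 +143.56642]
  H  [+18.18953 +407.21686 +408.85178]
  H  [-0.01557 +0.35008 +1.00000]
B = K⁻¹H; ‖b₁‖=0.729393, ‖b₂‖=0.729393; λ = 2/(‖b₁‖+‖b₂‖) = 1.371003, sign → tz>0 ⇒ λ=+1.371003
r₁ = λ·B[:,0] = (+0.99797,+0.06007,-0.02135); r₂ = λ·B[:,1] = (-0.04248,+0.87626,+0.47996)
r₃ = r₁×r₂ = (+0.04753,-0.47807,+0.87703); SVD([r₁ r₂ r₃]) → R = UVᵀ:
  R  [+0.99797 -0.04248 +0.04753]
  R  [+0.06007 +0.87626 -0.47807]
  R  [-0.02135 +0.47996 +0.87703]
t = (-0.44555, +0.44486, +1.37100) m
tr R = 2.751261; θ = arccos((tr R − 1)/2) = 0.504057 rad = 28.880°
axis k = ((R−Rᵀ)₃₂, (R−Rᵀ)₁₃, (R−Rᵀ)₂₁) / (2 sinθ) = (+0.991789, +0.071307, +0.106160)
rvec = θ·k = (+0.499918, +0.035943, +0.053511)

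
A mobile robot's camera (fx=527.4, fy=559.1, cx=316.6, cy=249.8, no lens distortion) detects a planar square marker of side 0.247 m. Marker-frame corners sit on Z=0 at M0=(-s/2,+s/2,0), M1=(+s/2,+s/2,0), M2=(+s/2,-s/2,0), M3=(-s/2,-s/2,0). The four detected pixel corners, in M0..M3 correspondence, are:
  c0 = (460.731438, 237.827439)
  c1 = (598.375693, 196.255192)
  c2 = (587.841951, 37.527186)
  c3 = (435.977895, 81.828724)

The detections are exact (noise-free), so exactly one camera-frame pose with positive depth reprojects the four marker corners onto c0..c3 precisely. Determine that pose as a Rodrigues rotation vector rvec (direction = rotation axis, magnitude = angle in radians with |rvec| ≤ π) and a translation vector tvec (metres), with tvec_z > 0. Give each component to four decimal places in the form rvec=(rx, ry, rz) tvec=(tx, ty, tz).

rvec=(0.3370, -0.0786, -0.2676) tvec=(0.3327, -0.1650, 0.8565)

Intrinsics K: fx=527.4, fy=559.1, cx=316.6, cy=249.8
Marker side s = 0.247 m; corners in marker frame (Z=0):
  M0 = (-0.1235, +0.1235, 0)
  M1 = (+0.1235, +0.1235, 0)
  M2 = (+0.1235, -0.1235, 0)
  M3 = (-0.1235, -0.1235, 0)
Detected image corners:
  c0 = (460.731438, 237.827439) px
  c1 = (598.375693, 196.255192) px
  c2 = (587.841951, 37.527186) px
  c3 = (435.977895, 81.828724) px
Planar DLT: solve 8×8 A·h = b for H (H[2,2]=1):
  H  [+603.95230 +276.04722 +521.49143]
  H  [-168.43701 +691.52573 +142.08208]
  H  [+0.03706 +0.39319 +1.00000]
B = K⁻¹H; ‖b₁‖=1.167601, ‖b₂‖=1.167601; λ = 2/(‖b₁‖+‖b₂‖) = 0.856457, sign → tz>0 ⇒ λ=+0.856457
r₁ = λ·B[:,0] = (+0.96172,-0.27220,+0.03174); r₂ = λ·B[:,1] = (+0.24613,+0.90886,+0.33675)
r₃ = r₁×r₂ = (-0.12052,-0.31605,+0.94106); SVD([r₁ r₂ r₃]) → R = UVᵀ:
  R  [+0.96172 +0.24613 -0.12052]
  R  [-0.27220 +0.90886 -0.31605]
  R  [+0.03174 +0.33675 +0.94106]
t = (+0.33273, -0.16501, +0.85646) m
tr R = 2.811631; θ = arccos((tr R − 1)/2) = 0.437496 rad = 25.067°
axis k = ((R−Rᵀ)₃₂, (R−Rᵀ)₁₃, (R−Rᵀ)₂₁) / (2 sinθ) = (+0.770404, -0.179691, -0.611710)
rvec = θ·k = (+0.337048, -0.078614, -0.267621)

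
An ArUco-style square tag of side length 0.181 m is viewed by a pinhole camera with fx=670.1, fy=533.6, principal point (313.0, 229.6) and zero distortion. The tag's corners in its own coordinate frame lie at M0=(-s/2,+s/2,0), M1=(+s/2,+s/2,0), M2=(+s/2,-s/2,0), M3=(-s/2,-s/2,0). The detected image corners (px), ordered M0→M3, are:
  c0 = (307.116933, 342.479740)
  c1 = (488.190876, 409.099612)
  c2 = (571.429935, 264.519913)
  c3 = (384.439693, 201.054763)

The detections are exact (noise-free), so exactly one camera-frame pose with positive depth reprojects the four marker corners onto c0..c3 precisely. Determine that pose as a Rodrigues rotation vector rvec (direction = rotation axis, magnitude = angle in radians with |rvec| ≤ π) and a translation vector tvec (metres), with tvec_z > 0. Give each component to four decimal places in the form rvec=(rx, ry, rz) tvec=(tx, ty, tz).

rvec=(0.0417, 0.1156, 0.4086) tvec=(0.1126, 0.0861, 0.6134)

Intrinsics K: fx=670.1, fy=533.6, cx=313.0, cy=229.6
Marker side s = 0.181 m; corners in marker frame (Z=0):
  M0 = (-0.0905, +0.0905, 0)
  M1 = (+0.0905, +0.0905, 0)
  M2 = (+0.0905, -0.0905, 0)
  M3 = (-0.0905, -0.0905, 0)
Detected image corners:
  c0 = (307.116933, 342.479740) px
  c1 = (488.190876, 409.099612) px
  c2 = (571.429935, 264.519913) px
  c3 = (384.439693, 201.054763) px
Planar DLT: solve 8×8 A·h = b for H (H[2,2]=1):
  H  [+942.56167 -397.82950 +436.00885]
  H  [+307.97370 +821.53262 +304.46272]
  H  [-0.16911 +0.10384 +1.00000]
B = K⁻¹H; ‖b₁‖=1.630333, ‖b₂‖=1.630333; λ = 2/(‖b₁‖+‖b₂‖) = 0.613372, sign → tz>0 ⇒ λ=+0.613372
r₁ = λ·B[:,0] = (+0.91122,+0.39865,-0.10373); r₂ = λ·B[:,1] = (-0.39390,+0.91694,+0.06369)
r₃ = r₁×r₂ = (+0.12050,-0.01718,+0.99256); SVD([r₁ r₂ r₃]) → R = UVᵀ:
  R  [+0.91122 -0.39390 +0.12050]
  R  [+0.39865 +0.91694 -0.01718]
  R  [-0.10373 +0.06369 +0.99256]
t = (+0.11260, +0.08605, +0.61337) m
tr R = 2.820726; θ = arccos((tr R − 1)/2) = 0.426636 rad = 24.444°
axis k = ((R−Rᵀ)₃₂, (R−Rᵀ)₁₃, (R−Rᵀ)₂₁) / (2 sinθ) = (+0.097718, +0.270938, +0.957624)
rvec = θ·k = (+0.041690, +0.115592, +0.408557)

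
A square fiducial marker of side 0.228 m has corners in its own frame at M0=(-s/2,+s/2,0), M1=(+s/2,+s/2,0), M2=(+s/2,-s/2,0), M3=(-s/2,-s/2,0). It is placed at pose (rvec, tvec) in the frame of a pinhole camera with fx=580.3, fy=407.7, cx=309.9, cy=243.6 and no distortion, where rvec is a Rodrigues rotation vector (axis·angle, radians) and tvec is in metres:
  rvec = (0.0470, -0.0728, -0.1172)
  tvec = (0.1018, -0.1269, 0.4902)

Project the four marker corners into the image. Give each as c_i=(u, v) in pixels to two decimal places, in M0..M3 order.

c0=(312.28, 243.35) c1=(572.24, 221.50) c2=(547.52, 33.68) c3=(280.38, 49.78)

Intrinsics K: fx=580.3, fy=407.7, cx=309.9, cy=243.6
Marker side s = 0.228 m; corners in marker frame (Z=0):
  M0 = (-0.1140, +0.1140, 0)
  M1 = (+0.1140, +0.1140, 0)
  M2 = (+0.1140, -0.1140, 0)
  M3 = (-0.1140, -0.1140, 0)
rvec = (0.0470, -0.0728, -0.1172), |rvec| = θ = 0.14576 rad = 8.351°
Rodrigues: sinθ=0.14524, 1−cosθ=0.01060; R = I + sinθ·[k]× + (1−cosθ)·[k]×²:
    [+0.99050 +0.11508 -0.07529]
    [-0.11849 +0.99204 -0.04258]
    [+0.06979 +0.05109 +0.99625]
t = (0.1018, -0.1269, 0.4902) m
M0: Pc = R·M0+t = (+0.00200, -0.00030, +0.48807); u = 580.3·(+0.00200)/0.48807 + 309.9 = 312.2803, v = 407.7·(-0.00030)/0.48807 + 243.6 = 243.3502
M1: Pc = R·M1+t = (+0.22784, -0.02732, +0.50398); u = 580.3·(+0.22784)/0.50398 + 309.9 = 572.2375, v = 407.7·(-0.02732)/0.50398 + 243.6 = 221.5029
M2: Pc = R·M2+t = (+0.20160, -0.25350, +0.49233); u = 580.3·(+0.20160)/0.49233 + 309.9 = 547.5188, v = 407.7·(-0.25350)/0.49233 + 243.6 = 33.6759
M3: Pc = R·M3+t = (-0.02424, -0.22648, +0.47642); u = 580.3·(-0.02424)/0.47642 + 309.9 = 280.3798, v = 407.7·(-0.22648)/0.47642 + 243.6 = 49.7838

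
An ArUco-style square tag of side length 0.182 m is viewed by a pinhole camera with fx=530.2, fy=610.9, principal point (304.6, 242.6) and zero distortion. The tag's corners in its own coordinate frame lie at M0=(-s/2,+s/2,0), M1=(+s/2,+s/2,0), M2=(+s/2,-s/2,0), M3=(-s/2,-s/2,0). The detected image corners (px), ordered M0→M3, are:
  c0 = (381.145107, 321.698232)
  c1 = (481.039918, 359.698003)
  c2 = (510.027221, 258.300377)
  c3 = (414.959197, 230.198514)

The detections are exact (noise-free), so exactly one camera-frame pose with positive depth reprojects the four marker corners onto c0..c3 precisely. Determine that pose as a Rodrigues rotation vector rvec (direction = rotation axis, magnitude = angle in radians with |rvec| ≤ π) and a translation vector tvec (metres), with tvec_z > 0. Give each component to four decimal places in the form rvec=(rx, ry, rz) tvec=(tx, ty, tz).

rvec=(-0.5040, 0.3538, 0.3713) tvec=(0.2594, 0.0758, 0.9760)

Intrinsics K: fx=530.2, fy=610.9, cx=304.6, cy=242.6
Marker side s = 0.182 m; corners in marker frame (Z=0):
  M0 = (-0.0910, +0.0910, 0)
  M1 = (+0.0910, +0.0910, 0)
  M2 = (+0.0910, -0.0910, 0)
  M3 = (-0.0910, -0.0910, 0)
Detected image corners:
  c0 = (381.145107, 321.698232) px
  c1 = (481.039918, 359.698003) px
  c2 = (510.027221, 258.300377) px
  c3 = (414.959197, 230.198514) px
Planar DLT: solve 8×8 A·h = b for H (H[2,2]=1):
  H  [+345.74562 -355.59825 +445.49668]
  H  [+56.62160 +409.38683 +290.04332]
  H  [-0.42385 -0.40859 +1.00000]
B = K⁻¹H; ‖b₁‖=1.024638, ‖b₂‖=1.024638; λ = 2/(‖b₁‖+‖b₂‖) = 0.975954, sign → tz>0 ⇒ λ=+0.975954
r₁ = λ·B[:,0] = (+0.87407,+0.25473,-0.41366); r₂ = λ·B[:,1] = (-0.42547,+0.81238,-0.39877)
r₃ = r₁×r₂ = (+0.23447,+0.52455,+0.81846); SVD([r₁ r₂ r₃]) → R = UVᵀ:
  R  [+0.87407 -0.42547 +0.23447]
  R  [+0.25473 +0.81238 +0.52455]
  R  [-0.41366 -0.39877 +0.81846]
t = (+0.25935, +0.07579, +0.97595) m
tr R = 2.504909; θ = arccos((tr R − 1)/2) = 0.719016 rad = 41.197°
axis k = ((R−Rᵀ)₃₂, (R−Rᵀ)₁₃, (R−Rᵀ)₂₁) / (2 sinθ) = (-0.700920, +0.492018, +0.516361)
rvec = θ·k = (-0.503973, +0.353769, +0.371272)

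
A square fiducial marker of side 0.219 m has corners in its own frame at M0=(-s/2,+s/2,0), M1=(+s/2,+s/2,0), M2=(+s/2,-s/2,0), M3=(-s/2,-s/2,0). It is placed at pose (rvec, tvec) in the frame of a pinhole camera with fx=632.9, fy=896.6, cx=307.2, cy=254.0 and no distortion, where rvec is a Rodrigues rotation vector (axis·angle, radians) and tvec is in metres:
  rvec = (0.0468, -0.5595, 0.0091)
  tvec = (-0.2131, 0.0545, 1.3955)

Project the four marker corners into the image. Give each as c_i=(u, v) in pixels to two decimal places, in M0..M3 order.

Intrinsics K: fx=632.9, fy=896.6, cx=307.2, cy=254.0
Marker side s = 0.219 m; corners in marker frame (Z=0):
  M0 = (-0.1095, +0.1095, 0)
  M1 = (+0.1095, +0.1095, 0)
  M2 = (+0.1095, -0.1095, 0)
  M3 = (-0.1095, -0.1095, 0)
rvec = (0.0468, -0.5595, 0.0091), |rvec| = θ = 0.56153 rad = 32.173°
Rodrigues: sinθ=0.53248, 1−cosθ=0.15356; R = I + sinθ·[k]× + (1−cosθ)·[k]×²:
    [+0.84751 -0.02138 -0.53035]
    [-0.00412 +0.99889 -0.04686]
    [+0.53076 +0.04190 +0.84648]
t = (-0.2131, 0.0545, 1.3955) m
M0: Pc = R·M0+t = (-0.30824, +0.16433, +1.34197); u = 632.9·(-0.30824)/1.34197 + 307.2 = 161.8261, v = 896.6·(+0.16433)/1.34197 + 254.0 = 363.7927
M1: Pc = R·M1+t = (-0.12264, +0.16343, +1.45821); u = 632.9·(-0.12264)/1.45821 + 307.2 = 253.9715, v = 896.6·(+0.16343)/1.45821 + 254.0 = 354.4857
M2: Pc = R·M2+t = (-0.11796, -0.05533, +1.44903); u = 632.9·(-0.11796)/1.44903 + 307.2 = 255.6796, v = 896.6·(-0.05533)/1.44903 + 254.0 = 219.7640
M3: Pc = R·M3+t = (-0.30356, -0.05443, +1.33279); u = 632.9·(-0.30356)/1.33279 + 307.2 = 163.0488, v = 896.6·(-0.05443)/1.33279 + 254.0 = 217.3855

c0=(161.83, 363.79) c1=(253.97, 354.49) c2=(255.68, 219.76) c3=(163.05, 217.39)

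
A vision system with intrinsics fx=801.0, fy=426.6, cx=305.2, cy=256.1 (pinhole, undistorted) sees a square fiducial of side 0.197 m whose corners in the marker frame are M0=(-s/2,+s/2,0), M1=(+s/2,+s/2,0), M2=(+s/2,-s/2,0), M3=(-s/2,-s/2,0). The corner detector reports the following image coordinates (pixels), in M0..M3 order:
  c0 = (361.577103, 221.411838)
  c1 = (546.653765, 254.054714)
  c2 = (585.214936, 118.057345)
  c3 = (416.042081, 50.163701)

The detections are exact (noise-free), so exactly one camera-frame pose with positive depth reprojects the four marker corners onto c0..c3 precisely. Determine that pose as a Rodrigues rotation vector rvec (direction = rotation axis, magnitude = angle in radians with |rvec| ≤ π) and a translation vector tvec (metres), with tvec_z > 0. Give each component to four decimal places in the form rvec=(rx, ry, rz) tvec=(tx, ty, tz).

rvec=(-0.0099, -0.7120, 0.1908) tvec=(0.1224, -0.1171, 0.5358)

Intrinsics K: fx=801.0, fy=426.6, cx=305.2, cy=256.1
Marker side s = 0.197 m; corners in marker frame (Z=0):
  M0 = (-0.0985, +0.0985, 0)
  M1 = (+0.0985, +0.0985, 0)
  M2 = (+0.0985, -0.0985, 0)
  M3 = (-0.0985, -0.0985, 0)
Detected image corners:
  c0 = (361.577103, 221.411838) px
  c1 = (546.653765, 254.054714) px
  c2 = (585.214936, 118.057345) px
  c3 = (416.042081, 50.163701) px
Planar DLT: solve 8×8 A·h = b for H (H[2,2]=1):
  H  [+1476.16189 -297.19480 +488.24314]
  H  [+451.09420 +746.93356 +162.87297]
  H  [+1.20996 -0.13804 +1.00000]
B = K⁻¹H; ‖b₁‖=1.866326, ‖b₂‖=1.866326; λ = 2/(‖b₁‖+‖b₂‖) = 0.535812, sign → tz>0 ⇒ λ=+0.535812
r₁ = λ·B[:,0] = (+0.74043,+0.17738,+0.64831); r₂ = λ·B[:,1] = (-0.17062,+0.98256,-0.07397)
r₃ = r₁×r₂ = (-0.65012,-0.05585,+0.75777); SVD([r₁ r₂ r₃]) → R = UVᵀ:
  R  [+0.74043 -0.17062 -0.65012]
  R  [+0.17738 +0.98256 -0.05585]
  R  [+0.64831 -0.07397 +0.75777]
t = (+0.12244, -0.11709, +0.53581) m
tr R = 2.480757; θ = arccos((tr R − 1)/2) = 0.737163 rad = 42.236°
axis k = ((R−Rᵀ)₃₂, (R−Rᵀ)₁₃, (R−Rᵀ)₂₁) / (2 sinθ) = (-0.013477, -0.965823, +0.258854)
rvec = θ·k = (-0.009935, -0.711968, +0.190817)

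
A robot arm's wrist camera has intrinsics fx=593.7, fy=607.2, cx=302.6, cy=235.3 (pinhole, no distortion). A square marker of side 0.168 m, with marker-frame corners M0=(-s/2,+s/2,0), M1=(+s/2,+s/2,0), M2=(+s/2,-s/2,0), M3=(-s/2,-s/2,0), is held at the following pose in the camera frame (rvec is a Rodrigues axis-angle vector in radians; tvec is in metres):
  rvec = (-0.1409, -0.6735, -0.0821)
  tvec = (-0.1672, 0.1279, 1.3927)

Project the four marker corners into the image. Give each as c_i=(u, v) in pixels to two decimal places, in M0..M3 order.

Intrinsics K: fx=593.7, fy=607.2, cx=302.6, cy=235.3
Marker side s = 0.168 m; corners in marker frame (Z=0):
  M0 = (-0.0840, +0.0840, 0)
  M1 = (+0.0840, +0.0840, 0)
  M2 = (+0.0840, -0.0840, 0)
  M3 = (-0.0840, -0.0840, 0)
rvec = (-0.1409, -0.6735, -0.0821), |rvec| = θ = 0.69296 rad = 39.704°
Rodrigues: sinθ=0.63882, 1−cosθ=0.23064; R = I + sinθ·[k]× + (1−cosθ)·[k]×²:
    [+0.77889 +0.12126 -0.61532]
    [-0.03011 +0.98723 +0.15645]
    [+0.62643 -0.10333 +0.77260]
t = (-0.1672, 0.1279, 1.3927) m
M0: Pc = R·M0+t = (-0.22244, +0.21336, +1.33140); u = 593.7·(-0.22244)/1.33140 + 302.6 = 203.4088, v = 607.2·(+0.21336)/1.33140 + 235.3 = 332.6034
M1: Pc = R·M1+t = (-0.09159, +0.20830, +1.43664); u = 593.7·(-0.09159)/1.43664 + 302.6 = 264.7513, v = 607.2·(+0.20830)/1.43664 + 235.3 = 323.3378
M2: Pc = R·M2+t = (-0.11196, +0.04244, +1.45400); u = 593.7·(-0.11196)/1.45400 + 302.6 = 256.8846, v = 607.2·(+0.04244)/1.45400 + 235.3 = 253.0249
M3: Pc = R·M3+t = (-0.24281, +0.04750, +1.34876); u = 593.7·(-0.24281)/1.34876 + 302.6 = 195.7179, v = 607.2·(+0.04750)/1.34876 + 235.3 = 256.6849

c0=(203.41, 332.60) c1=(264.75, 323.34) c2=(256.88, 253.02) c3=(195.72, 256.68)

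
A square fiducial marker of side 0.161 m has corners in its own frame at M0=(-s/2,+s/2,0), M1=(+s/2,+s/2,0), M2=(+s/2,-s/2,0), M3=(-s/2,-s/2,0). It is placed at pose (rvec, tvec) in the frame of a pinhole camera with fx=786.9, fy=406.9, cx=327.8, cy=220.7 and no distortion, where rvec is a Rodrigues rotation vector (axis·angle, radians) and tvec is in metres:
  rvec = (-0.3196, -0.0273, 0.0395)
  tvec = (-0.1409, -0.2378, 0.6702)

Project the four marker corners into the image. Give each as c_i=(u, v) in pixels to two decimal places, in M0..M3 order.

c0=(53.66, 116.38) c1=(250.80, 121.28) c2=(262.66, 39.37) c3=(79.97, 34.43)

Intrinsics K: fx=786.9, fy=406.9, cx=327.8, cy=220.7
Marker side s = 0.161 m; corners in marker frame (Z=0):
  M0 = (-0.0805, +0.0805, 0)
  M1 = (+0.0805, +0.0805, 0)
  M2 = (+0.0805, -0.0805, 0)
  M3 = (-0.0805, -0.0805, 0)
rvec = (-0.3196, -0.0273, 0.0395), |rvec| = θ = 0.32319 rad = 18.517°
Rodrigues: sinθ=0.31759, 1−cosθ=0.05177; R = I + sinθ·[k]× + (1−cosθ)·[k]×²:
    [+0.99886 -0.03449 -0.03308]
    [+0.04314 +0.94860 +0.31353]
    [+0.02057 -0.31460 +0.94900]
t = (-0.1409, -0.2378, 0.6702) m
M0: Pc = R·M0+t = (-0.22408, -0.16491, +0.64322); u = 786.9·(-0.22408)/0.64322 + 327.8 = 53.6598, v = 406.9·(-0.16491)/0.64322 + 220.7 = 116.3775
M1: Pc = R·M1+t = (-0.06327, -0.15797, +0.64653); u = 786.9·(-0.06327)/0.64653 + 327.8 = 250.7951, v = 406.9·(-0.15797)/0.64653 + 220.7 = 121.2832
M2: Pc = R·M2+t = (-0.05772, -0.31069, +0.69718); u = 786.9·(-0.05772)/0.69718 + 327.8 = 262.6573, v = 406.9·(-0.31069)/0.69718 + 220.7 = 39.3706
M3: Pc = R·M3+t = (-0.21853, -0.31763, +0.69387); u = 786.9·(-0.21853)/0.69387 + 327.8 = 79.9689, v = 406.9·(-0.31763)/0.69387 + 220.7 = 34.4320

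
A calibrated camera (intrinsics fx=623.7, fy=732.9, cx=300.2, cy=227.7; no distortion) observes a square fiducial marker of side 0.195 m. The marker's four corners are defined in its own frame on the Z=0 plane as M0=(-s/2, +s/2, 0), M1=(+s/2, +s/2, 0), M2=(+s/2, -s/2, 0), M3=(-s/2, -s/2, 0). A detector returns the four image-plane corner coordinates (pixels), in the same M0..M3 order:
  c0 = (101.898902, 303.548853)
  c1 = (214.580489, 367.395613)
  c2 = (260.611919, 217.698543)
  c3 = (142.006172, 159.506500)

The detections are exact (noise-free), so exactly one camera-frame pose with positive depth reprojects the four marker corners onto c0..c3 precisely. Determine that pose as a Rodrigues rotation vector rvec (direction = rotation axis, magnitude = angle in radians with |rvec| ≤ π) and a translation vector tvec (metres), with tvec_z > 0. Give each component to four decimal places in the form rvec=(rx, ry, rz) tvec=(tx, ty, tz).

rvec=(0.1019, 0.2661, 0.3718) tvec=(-0.1756, 0.0424, 0.8958)

Intrinsics K: fx=623.7, fy=732.9, cx=300.2, cy=227.7
Marker side s = 0.195 m; corners in marker frame (Z=0):
  M0 = (-0.0975, +0.0975, 0)
  M1 = (+0.0975, +0.0975, 0)
  M2 = (+0.0975, -0.0975, 0)
  M3 = (-0.0975, -0.0975, 0)
Detected image corners:
  c0 = (101.898902, 303.548853) px
  c1 = (214.580489, 367.395613) px
  c2 = (260.611919, 217.698543) px
  c3 = (142.006172, 159.506500) px
Planar DLT: solve 8×8 A·h = b for H (H[2,2]=1):
  H  [+545.07047 -191.02405 +177.93357]
  H  [+243.57885 +795.73042 +262.42053]
  H  [-0.26551 +0.16382 +1.00000]
B = K⁻¹H; ‖b₁‖=1.116260, ‖b₂‖=1.116260; λ = 2/(‖b₁‖+‖b₂‖) = 0.895848, sign → tz>0 ⇒ λ=+0.895848
r₁ = λ·B[:,0] = (+0.89739,+0.37163,-0.23785); r₂ = λ·B[:,1] = (-0.34502,+0.92705,+0.14676)
r₃ = r₁×r₂ = (+0.27504,-0.04964,+0.96015); SVD([r₁ r₂ r₃]) → R = UVᵀ:
  R  [+0.89739 -0.34502 +0.27504]
  R  [+0.37163 +0.92705 -0.04964]
  R  [-0.23785 +0.14676 +0.96015]
t = (-0.17562, +0.04244, +0.89585) m
tr R = 2.784595; θ = arccos((tr R − 1)/2) = 0.468387 rad = 26.837°
axis k = ((R−Rᵀ)₃₂, (R−Rᵀ)₁₃, (R−Rᵀ)₂₁) / (2 sinθ) = (+0.217522, +0.568059, +0.793721)
rvec = θ·k = (+0.101884, +0.266072, +0.371769)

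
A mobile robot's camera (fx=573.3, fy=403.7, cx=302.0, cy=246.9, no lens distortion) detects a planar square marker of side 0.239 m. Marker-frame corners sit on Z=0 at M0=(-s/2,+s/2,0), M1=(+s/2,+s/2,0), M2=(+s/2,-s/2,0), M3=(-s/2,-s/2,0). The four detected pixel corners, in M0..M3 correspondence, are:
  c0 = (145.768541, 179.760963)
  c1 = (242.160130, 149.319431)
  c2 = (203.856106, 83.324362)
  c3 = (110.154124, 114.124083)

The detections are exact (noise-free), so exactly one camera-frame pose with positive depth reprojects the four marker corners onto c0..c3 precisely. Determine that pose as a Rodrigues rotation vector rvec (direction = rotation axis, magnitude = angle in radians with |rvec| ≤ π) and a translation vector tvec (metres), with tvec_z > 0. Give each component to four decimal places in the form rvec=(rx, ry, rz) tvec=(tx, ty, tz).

rvec=(-0.1023, 0.1084, -0.3931) tvec=(-0.2874, -0.3710, 1.2965)

Intrinsics K: fx=573.3, fy=403.7, cx=302.0, cy=246.9
Marker side s = 0.239 m; corners in marker frame (Z=0):
  M0 = (-0.1195, +0.1195, 0)
  M1 = (+0.1195, +0.1195, 0)
  M2 = (+0.1195, -0.1195, 0)
  M3 = (-0.1195, -0.1195, 0)
Detected image corners:
  c0 = (145.768541, 179.760963) px
  c1 = (242.160130, 149.319431) px
  c2 = (203.856106, 83.324362) px
  c3 = (110.154124, 114.124083) px
Planar DLT: solve 8×8 A·h = b for H (H[2,2]=1):
  H  [+386.05338 +138.31813 +174.90546]
  H  [-136.80647 +263.16404 +131.38804]
  H  [-0.06593 -0.09276 +1.00000]
B = K⁻¹H; ‖b₁‖=0.771308, ‖b₂‖=0.771308; λ = 2/(‖b₁‖+‖b₂‖) = 1.296500, sign → tz>0 ⇒ λ=+1.296500
r₁ = λ·B[:,0] = (+0.91807,-0.38708,-0.08548); r₂ = λ·B[:,1] = (+0.37616,+0.91872,-0.12027)
r₃ = r₁×r₂ = (+0.12508,+0.07826,+0.98905); SVD([r₁ r₂ r₃]) → R = UVᵀ:
  R  [+0.91807 +0.37616 +0.12508]
  R  [-0.38708 +0.91872 +0.07826]
  R  [-0.08548 -0.12027 +0.98905]
t = (-0.28742, -0.37097, +1.29650) m
tr R = 2.825847; θ = arccos((tr R − 1)/2) = 0.420406 rad = 24.087°
axis k = ((R−Rᵀ)₃₂, (R−Rᵀ)₁₃, (R−Rᵀ)₂₁) / (2 sinθ) = (-0.243219, +0.257956, -0.935042)
rvec = θ·k = (-0.102251, +0.108446, -0.393097)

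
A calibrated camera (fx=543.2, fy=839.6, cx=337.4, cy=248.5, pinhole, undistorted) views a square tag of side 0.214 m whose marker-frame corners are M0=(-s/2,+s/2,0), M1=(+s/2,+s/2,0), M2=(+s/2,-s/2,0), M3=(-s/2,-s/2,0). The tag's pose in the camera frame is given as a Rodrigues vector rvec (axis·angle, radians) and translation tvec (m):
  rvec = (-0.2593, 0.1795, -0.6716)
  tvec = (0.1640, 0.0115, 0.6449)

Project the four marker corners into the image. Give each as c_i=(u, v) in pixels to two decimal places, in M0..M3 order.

Intrinsics K: fx=543.2, fy=839.6, cx=337.4, cy=248.5
Marker side s = 0.214 m; corners in marker frame (Z=0):
  M0 = (-0.1070, +0.1070, 0)
  M1 = (+0.1070, +0.1070, 0)
  M2 = (+0.1070, -0.1070, 0)
  M3 = (-0.1070, -0.1070, 0)
rvec = (-0.2593, 0.1795, -0.6716), |rvec| = θ = 0.74196 rad = 42.511°
Rodrigues: sinθ=0.67573, 1−cosθ=0.26285; R = I + sinθ·[k]× + (1−cosθ)·[k]×²:
    [+0.76925 +0.58943 +0.24663]
    [-0.63388 +0.75253 +0.17859]
    [-0.08033 -0.29372 +0.95251]
t = (0.1640, 0.0115, 0.6449) m
M0: Pc = R·M0+t = (+0.14476, +0.15985, +0.62207); u = 543.2·(+0.14476)/0.62207 + 337.4 = 463.8063, v = 839.6·(+0.15985)/0.62207 + 248.5 = 464.2427
M1: Pc = R·M1+t = (+0.30938, +0.02420, +0.60488); u = 543.2·(+0.30938)/0.60488 + 337.4 = 615.2325, v = 839.6·(+0.02420)/0.60488 + 248.5 = 282.0850
M2: Pc = R·M2+t = (+0.18324, -0.13685, +0.66773); u = 543.2·(+0.18324)/0.66773 + 337.4 = 486.4662, v = 839.6·(-0.13685)/0.66773 + 248.5 = 76.4316
M3: Pc = R·M3+t = (+0.01862, -0.00120, +0.68492); u = 543.2·(+0.01862)/0.68492 + 337.4 = 352.1681, v = 839.6·(-0.00120)/0.68492 + 248.5 = 247.0342

c0=(463.81, 464.24) c1=(615.23, 282.08) c2=(486.47, 76.43) c3=(352.17, 247.03)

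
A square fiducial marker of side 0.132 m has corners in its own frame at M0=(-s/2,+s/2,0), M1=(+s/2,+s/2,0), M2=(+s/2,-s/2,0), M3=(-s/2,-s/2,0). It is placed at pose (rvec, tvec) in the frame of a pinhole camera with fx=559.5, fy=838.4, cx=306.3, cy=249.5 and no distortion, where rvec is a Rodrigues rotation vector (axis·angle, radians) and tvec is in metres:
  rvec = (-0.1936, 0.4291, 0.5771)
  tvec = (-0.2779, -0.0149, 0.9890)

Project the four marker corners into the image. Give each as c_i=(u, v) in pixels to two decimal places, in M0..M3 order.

c0=(105.06, 255.60) c1=(150.91, 312.19) c2=(195.44, 217.15) c3=(147.38, 166.43)

Intrinsics K: fx=559.5, fy=838.4, cx=306.3, cy=249.5
Marker side s = 0.132 m; corners in marker frame (Z=0):
  M0 = (-0.0660, +0.0660, 0)
  M1 = (+0.0660, +0.0660, 0)
  M2 = (+0.0660, -0.0660, 0)
  M3 = (-0.0660, -0.0660, 0)
rvec = (-0.1936, 0.4291, 0.5771), |rvec| = θ = 0.74475 rad = 42.671°
Rodrigues: sinθ=0.67779, 1−cosθ=0.26474; R = I + sinθ·[k]× + (1−cosθ)·[k]×²:
    [+0.75315 -0.56486 +0.33719]
    [+0.48556 +0.82314 +0.29439]
    [-0.44385 -0.05799 +0.89422]
t = (-0.2779, -0.0149, 0.9890) m
M0: Pc = R·M0+t = (-0.36489, +0.00738, +1.01447); u = 559.5·(-0.36489)/1.01447 + 306.3 = 105.0560, v = 838.4·(+0.00738)/1.01447 + 249.5 = 255.5996
M1: Pc = R·M1+t = (-0.26547, +0.07147, +0.95588); u = 559.5·(-0.26547)/0.95588 + 306.3 = 150.9117, v = 838.4·(+0.07147)/0.95588 + 249.5 = 312.1901
M2: Pc = R·M2+t = (-0.19091, -0.03718, +0.96353); u = 559.5·(-0.19091)/0.96353 + 306.3 = 195.4426, v = 838.4·(-0.03718)/0.96353 + 249.5 = 217.1481
M3: Pc = R·M3+t = (-0.29033, -0.10127, +1.02212); u = 559.5·(-0.29033)/1.02212 + 306.3 = 147.3778, v = 838.4·(-0.10127)/1.02212 + 249.5 = 166.4292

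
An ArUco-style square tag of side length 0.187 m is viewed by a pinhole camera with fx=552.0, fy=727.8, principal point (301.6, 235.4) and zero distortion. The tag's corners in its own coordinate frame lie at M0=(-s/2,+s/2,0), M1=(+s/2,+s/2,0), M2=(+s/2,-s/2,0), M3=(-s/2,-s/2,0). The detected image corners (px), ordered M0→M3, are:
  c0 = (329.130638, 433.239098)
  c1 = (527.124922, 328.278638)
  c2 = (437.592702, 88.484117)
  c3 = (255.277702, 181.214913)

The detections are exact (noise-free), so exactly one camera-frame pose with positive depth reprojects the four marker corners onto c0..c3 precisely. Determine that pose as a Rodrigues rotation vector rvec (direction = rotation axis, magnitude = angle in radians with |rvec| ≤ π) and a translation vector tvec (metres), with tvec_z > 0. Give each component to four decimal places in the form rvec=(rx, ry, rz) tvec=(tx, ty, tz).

Intrinsics K: fx=552.0, fy=727.8, cx=301.6, cy=235.4
Marker side s = 0.187 m; corners in marker frame (Z=0):
  M0 = (-0.0935, +0.0935, 0)
  M1 = (+0.0935, +0.0935, 0)
  M2 = (+0.0935, -0.0935, 0)
  M3 = (-0.0935, -0.0935, 0)
Detected image corners:
  c0 = (329.130638, 433.239098) px
  c1 = (527.124922, 328.278638) px
  c2 = (437.592702, 88.484117) px
  c3 = (255.277702, 181.214913) px
Planar DLT: solve 8×8 A·h = b for H (H[2,2]=1):
  H  [+1044.31036 +253.80197 +386.14585]
  H  [-507.63682 +1192.73804 +252.01188]
  H  [+0.07565 -0.47344 +1.00000]
B = K⁻¹H; ‖b₁‖=1.987821, ‖b₂‖=1.987821; λ = 2/(‖b₁‖+‖b₂‖) = 0.503063, sign → tz>0 ⇒ λ=+0.503063
r₁ = λ·B[:,0] = (+0.93094,-0.36319,+0.03805); r₂ = λ·B[:,1] = (+0.36143,+0.90147,-0.23817)
r₃ = r₁×r₂ = (+0.05220,+0.23547,+0.97048); SVD([r₁ r₂ r₃]) → R = UVᵀ:
  R  [+0.93094 +0.36143 +0.05220]
  R  [-0.36319 +0.90147 +0.23547]
  R  [+0.03805 -0.23817 +0.97048]
t = (+0.07705, +0.01148, +0.50306) m
tr R = 2.802882; θ = arccos((tr R − 1)/2) = 0.447710 rad = 25.652°
axis k = ((R−Rᵀ)₃₂, (R−Rᵀ)₁₃, (R−Rᵀ)₂₁) / (2 sinθ) = (-0.547055, +0.016333, -0.836937)
rvec = θ·k = (-0.244922, +0.007312, -0.374705)

rvec=(-0.2449, 0.0073, -0.3747) tvec=(0.0771, 0.0115, 0.5031)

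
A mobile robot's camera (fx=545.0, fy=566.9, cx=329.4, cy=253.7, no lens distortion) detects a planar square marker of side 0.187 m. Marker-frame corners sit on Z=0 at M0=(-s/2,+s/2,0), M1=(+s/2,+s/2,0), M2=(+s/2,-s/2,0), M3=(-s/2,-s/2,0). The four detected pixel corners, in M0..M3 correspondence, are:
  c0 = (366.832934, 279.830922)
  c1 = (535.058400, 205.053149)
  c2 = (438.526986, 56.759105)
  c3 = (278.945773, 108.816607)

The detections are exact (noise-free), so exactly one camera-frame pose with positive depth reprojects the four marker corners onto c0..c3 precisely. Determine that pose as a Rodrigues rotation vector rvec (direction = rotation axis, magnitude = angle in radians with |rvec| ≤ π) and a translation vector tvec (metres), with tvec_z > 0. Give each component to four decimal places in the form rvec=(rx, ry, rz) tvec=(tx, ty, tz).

Intrinsics K: fx=545.0, fy=566.9, cx=329.4, cy=253.7
Marker side s = 0.187 m; corners in marker frame (Z=0):
  M0 = (-0.0935, +0.0935, 0)
  M1 = (+0.0935, +0.0935, 0)
  M2 = (+0.0935, -0.0935, 0)
  M3 = (-0.0935, -0.0935, 0)
Detected image corners:
  c0 = (366.832934, 279.830922) px
  c1 = (535.058400, 205.053149) px
  c2 = (438.526986, 56.759105) px
  c3 = (278.945773, 108.816607) px
Planar DLT: solve 8×8 A·h = b for H (H[2,2]=1):
  H  [+1089.98029 +259.25343 +406.40335]
  H  [-249.57632 +756.36256 +156.70990]
  H  [+0.53045 -0.58045 +1.00000]
B = K⁻¹H; ‖b₁‖=1.887011, ‖b₂‖=1.887011; λ = 2/(‖b₁‖+‖b₂‖) = 0.529939, sign → tz>0 ⇒ λ=+0.529939
r₁ = λ·B[:,0] = (+0.88996,-0.35910,+0.28110); r₂ = λ·B[:,1] = (+0.43801,+0.84471,-0.30760)
r₃ = r₁×r₂ = (-0.12699,+0.39688,+0.90904); SVD([r₁ r₂ r₃]) → R = UVᵀ:
  R  [+0.88996 +0.43801 -0.12699]
  R  [-0.35910 +0.84471 +0.39688]
  R  [+0.28110 -0.30760 +0.90904]
t = (+0.07488, -0.09067, +0.52994) m
tr R = 2.643709; θ = arccos((tr R − 1)/2) = 0.606137 rad = 34.729°
axis k = ((R−Rᵀ)₃₂, (R−Rᵀ)₁₃, (R−Rᵀ)₂₁) / (2 sinθ) = (-0.618296, -0.358166, -0.699591)
rvec = θ·k = (-0.374772, -0.217098, -0.424048)

rvec=(-0.3748, -0.2171, -0.4240) tvec=(0.0749, -0.0907, 0.5299)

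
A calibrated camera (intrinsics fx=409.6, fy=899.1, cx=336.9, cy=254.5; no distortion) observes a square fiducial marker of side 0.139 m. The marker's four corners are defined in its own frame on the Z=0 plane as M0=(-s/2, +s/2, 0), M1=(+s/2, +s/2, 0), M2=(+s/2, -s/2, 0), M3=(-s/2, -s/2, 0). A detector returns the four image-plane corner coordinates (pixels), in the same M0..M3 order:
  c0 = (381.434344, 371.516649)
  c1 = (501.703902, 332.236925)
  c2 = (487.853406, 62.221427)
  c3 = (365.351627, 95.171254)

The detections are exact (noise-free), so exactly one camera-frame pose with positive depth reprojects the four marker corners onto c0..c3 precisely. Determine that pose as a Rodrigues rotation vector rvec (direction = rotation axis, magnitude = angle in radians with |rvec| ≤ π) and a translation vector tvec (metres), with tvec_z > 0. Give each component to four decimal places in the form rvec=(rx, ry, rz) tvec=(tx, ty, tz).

Intrinsics K: fx=409.6, fy=899.1, cx=336.9, cy=254.5
Marker side s = 0.139 m; corners in marker frame (Z=0):
  M0 = (-0.0695, +0.0695, 0)
  M1 = (+0.0695, +0.0695, 0)
  M2 = (+0.0695, -0.0695, 0)
  M3 = (-0.0695, -0.0695, 0)
Detected image corners:
  c0 = (381.434344, 371.516649) px
  c1 = (501.703902, 332.236925) px
  c2 = (487.853406, 62.221427) px
  c3 = (365.351627, 95.171254) px
Planar DLT: solve 8×8 A·h = b for H (H[2,2]=1):
  H  [+951.88819 +155.30118 +434.90748]
  H  [-220.97516 +1988.71148 +216.10290]
  H  [+0.18123 +0.10995 +1.00000]
B = K⁻¹H; ‖b₁‖=2.202543, ‖b₂‖=2.202543; λ = 2/(‖b₁‖+‖b₂‖) = 0.454021, sign → tz>0 ⇒ λ=+0.454021
r₁ = λ·B[:,0] = (+0.98744,-0.13488,+0.08228); r₂ = λ·B[:,1] = (+0.13108,+0.99011,+0.04992)
r₃ = r₁×r₂ = (-0.08820,-0.03851,+0.99536); SVD([r₁ r₂ r₃]) → R = UVᵀ:
  R  [+0.98744 +0.13108 -0.08820]
  R  [-0.13488 +0.99011 -0.03851]
  R  [+0.08228 +0.04992 +0.99536]
t = (+0.10864, -0.01939, +0.45402) m
tr R = 2.972911; θ = arccos((tr R − 1)/2) = 0.164773 rad = 9.441°
axis k = ((R−Rᵀ)₃₂, (R−Rᵀ)₁₃, (R−Rᵀ)₂₁) / (2 sinθ) = (+0.269553, -0.519692, -0.810717)
rvec = θ·k = (+0.044415, -0.085631, -0.133584)

rvec=(0.0444, -0.0856, -0.1336) tvec=(0.1086, -0.0194, 0.4540)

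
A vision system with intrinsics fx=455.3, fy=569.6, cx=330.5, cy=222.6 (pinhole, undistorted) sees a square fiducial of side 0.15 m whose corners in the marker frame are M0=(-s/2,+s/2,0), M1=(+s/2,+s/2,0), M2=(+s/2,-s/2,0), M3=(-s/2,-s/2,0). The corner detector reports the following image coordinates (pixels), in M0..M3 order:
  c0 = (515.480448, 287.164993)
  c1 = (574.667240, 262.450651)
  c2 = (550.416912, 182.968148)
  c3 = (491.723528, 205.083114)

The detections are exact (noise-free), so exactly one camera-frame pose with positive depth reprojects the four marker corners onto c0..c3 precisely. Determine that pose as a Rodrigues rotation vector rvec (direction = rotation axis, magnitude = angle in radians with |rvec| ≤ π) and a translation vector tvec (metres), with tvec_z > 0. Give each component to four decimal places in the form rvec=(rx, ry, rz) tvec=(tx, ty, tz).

Intrinsics K: fx=455.3, fy=569.6, cx=330.5, cy=222.6
Marker side s = 0.15 m; corners in marker frame (Z=0):
  M0 = (-0.0750, +0.0750, 0)
  M1 = (+0.0750, +0.0750, 0)
  M2 = (+0.0750, -0.0750, 0)
  M3 = (-0.0750, -0.0750, 0)
Detected image corners:
  c0 = (515.480448, 287.164993) px
  c1 = (574.667240, 262.450651) px
  c2 = (550.416912, 182.968148) px
  c3 = (491.723528, 205.083114) px
Planar DLT: solve 8×8 A·h = b for H (H[2,2]=1):
  H  [+487.48526 +91.78293 +533.34886]
  H  [-114.42888 +508.41417 +233.87304]
  H  [+0.17740 -0.12806 +1.00000]
B = K⁻¹H; ‖b₁‖=0.995840, ‖b₂‖=0.995840; λ = 2/(‖b₁‖+‖b₂‖) = 1.004178, sign → tz>0 ⇒ λ=+1.004178
r₁ = λ·B[:,0] = (+0.94585,-0.27135,+0.17814); r₂ = λ·B[:,1] = (+0.29577,+0.94656,-0.12859)
r₃ = r₁×r₂ = (-0.13373,+0.17432,+0.97557); SVD([r₁ r₂ r₃]) → R = UVᵀ:
  R  [+0.94585 +0.29577 -0.13373]
  R  [-0.27135 +0.94656 +0.17432]
  R  [+0.17814 -0.12859 +0.97557]
t = (+0.44739, +0.01987, +1.00418) m
tr R = 2.867981; θ = arccos((tr R − 1)/2) = 0.365373 rad = 20.934°
axis k = ((R−Rᵀ)₃₂, (R−Rᵀ)₁₃, (R−Rᵀ)₂₁) / (2 sinθ) = (-0.423888, -0.436429, -0.793630)
rvec = θ·k = (-0.154877, -0.159459, -0.289971)

rvec=(-0.1549, -0.1595, -0.2900) tvec=(0.4474, 0.0199, 1.0042)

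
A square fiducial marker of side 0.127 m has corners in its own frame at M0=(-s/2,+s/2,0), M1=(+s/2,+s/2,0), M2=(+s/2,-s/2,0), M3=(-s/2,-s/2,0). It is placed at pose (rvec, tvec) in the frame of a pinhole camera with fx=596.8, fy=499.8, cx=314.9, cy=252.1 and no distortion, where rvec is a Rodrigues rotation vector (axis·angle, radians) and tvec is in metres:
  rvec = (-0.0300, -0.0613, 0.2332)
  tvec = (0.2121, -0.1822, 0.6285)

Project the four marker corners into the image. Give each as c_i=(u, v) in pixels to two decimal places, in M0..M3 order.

Intrinsics K: fx=596.8, fy=499.8, cx=314.9, cy=252.1
Marker side s = 0.127 m; corners in marker frame (Z=0):
  M0 = (-0.0635, +0.0635, 0)
  M1 = (+0.0635, +0.0635, 0)
  M2 = (+0.0635, -0.0635, 0)
  M3 = (-0.0635, -0.0635, 0)
rvec = (-0.0300, -0.0613, 0.2332), |rvec| = θ = 0.24298 rad = 13.922°
Rodrigues: sinθ=0.24060, 1−cosθ=0.02938; R = I + sinθ·[k]× + (1−cosθ)·[k]×²:
    [+0.97107 -0.23000 -0.06418]
    [+0.23183 +0.97249 +0.02259]
    [+0.05722 -0.03682 +0.99768]
t = (0.2121, -0.1822, 0.6285) m
M0: Pc = R·M0+t = (+0.13583, -0.13517, +0.62253); u = 596.8·(+0.13583)/0.62253 + 314.9 = 445.1182, v = 499.8·(-0.13517)/0.62253 + 252.1 = 143.5801
M1: Pc = R·M1+t = (+0.25916, -0.10573, +0.62980); u = 596.8·(+0.25916)/0.62980 + 314.9 = 560.4808, v = 499.8·(-0.10573)/0.62980 + 252.1 = 168.1971
M2: Pc = R·M2+t = (+0.28837, -0.22923, +0.63447); u = 596.8·(+0.28837)/0.63447 + 314.9 = 586.1463, v = 499.8·(-0.22923)/0.63447 + 252.1 = 71.5239
M3: Pc = R·M3+t = (+0.16504, -0.25867, +0.62720); u = 596.8·(+0.16504)/0.62720 + 314.9 = 471.9411, v = 499.8·(-0.25867)/0.62720 + 252.1 = 45.9703

c0=(445.12, 143.58) c1=(560.48, 168.20) c2=(586.15, 71.52) c3=(471.94, 45.97)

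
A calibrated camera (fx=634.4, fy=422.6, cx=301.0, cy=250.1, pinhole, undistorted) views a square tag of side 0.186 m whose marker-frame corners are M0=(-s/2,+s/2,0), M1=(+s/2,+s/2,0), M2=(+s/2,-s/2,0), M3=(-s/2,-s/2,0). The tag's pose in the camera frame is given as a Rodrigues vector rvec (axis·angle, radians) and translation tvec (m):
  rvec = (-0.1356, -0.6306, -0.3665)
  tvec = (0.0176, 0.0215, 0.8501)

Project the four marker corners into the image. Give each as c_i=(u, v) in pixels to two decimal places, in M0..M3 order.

Intrinsics K: fx=634.4, fy=422.6, cx=301.0, cy=250.1
Marker side s = 0.186 m; corners in marker frame (Z=0):
  M0 = (-0.0930, +0.0930, 0)
  M1 = (+0.0930, +0.0930, 0)
  M2 = (+0.0930, -0.0930, 0)
  M3 = (-0.0930, -0.0930, 0)
rvec = (-0.1356, -0.6306, -0.3665), |rvec| = θ = 0.74187 rad = 42.506°
Rodrigues: sinθ=0.67567, 1−cosθ=0.26279; R = I + sinθ·[k]× + (1−cosθ)·[k]×²:
    [+0.74599 +0.37462 -0.55060]
    [-0.29297 +0.92708 +0.23385]
    [+0.59806 -0.01315 +0.80135]
t = (0.0176, 0.0215, 0.8501) m
M0: Pc = R·M0+t = (-0.01694, +0.13496, +0.79326); u = 634.4·(-0.01694)/0.79326 + 301.0 = 287.4549, v = 422.6·(+0.13496)/0.79326 + 250.1 = 322.0010
M1: Pc = R·M1+t = (+0.12182, +0.08047, +0.90450); u = 634.4·(+0.12182)/0.90450 + 301.0 = 386.4405, v = 422.6·(+0.08047)/0.90450 + 250.1 = 287.6987
M2: Pc = R·M2+t = (+0.05214, -0.09196, +0.90694); u = 634.4·(+0.05214)/0.90694 + 301.0 = 337.4694, v = 422.6·(-0.09196)/0.90694 + 250.1 = 207.2481
M3: Pc = R·M3+t = (-0.08662, -0.03747, +0.79570); u = 634.4·(-0.08662)/0.79570 + 301.0 = 231.9418, v = 422.6·(-0.03747)/0.79570 + 250.1 = 230.1980

c0=(287.45, 322.00) c1=(386.44, 287.70) c2=(337.47, 207.25) c3=(231.94, 230.20)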